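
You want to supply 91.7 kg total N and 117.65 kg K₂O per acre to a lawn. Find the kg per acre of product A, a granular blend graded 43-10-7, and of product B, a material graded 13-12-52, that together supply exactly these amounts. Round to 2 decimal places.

151.00 kg product A, 205.92 kg product B

With a, b = kg per acre of product A and product B:
N: 0.43·a + 0.13·b = 91.7
K₂O: 0.07·a + 0.52·b = 117.65
Solving simultaneously: a = 151, b = 205.923.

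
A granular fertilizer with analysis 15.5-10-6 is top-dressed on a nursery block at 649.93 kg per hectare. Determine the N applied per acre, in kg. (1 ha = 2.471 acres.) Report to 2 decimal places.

40.77 kg N per acre

nitrogen per hectare = 649.93 × 15.5% = 100.739 kg.
Convert to per acre: 100.739 × 0.404694 = 40.7686 kg.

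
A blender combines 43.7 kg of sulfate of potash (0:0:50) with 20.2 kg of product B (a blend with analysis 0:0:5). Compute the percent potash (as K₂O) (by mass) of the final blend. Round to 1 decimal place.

Total mass = 43.7 + 20.2 = 63.9 kg.
K₂O mass = 50%×43.7 + 5%×20.2 = 22.86 kg.
% K₂O = 22.86 / 63.9 = 35.7746%.

35.8% K₂O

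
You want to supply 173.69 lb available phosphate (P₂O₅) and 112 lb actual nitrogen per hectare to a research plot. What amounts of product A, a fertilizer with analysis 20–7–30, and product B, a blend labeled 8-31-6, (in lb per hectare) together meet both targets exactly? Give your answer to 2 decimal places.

With a, b = lb per hectare of product A and product B:
P₂O₅: 0.07·a + 0.31·b = 173.69
N: 0.2·a + 0.08·b = 112
Solving simultaneously: a = 369.234, b = 476.9149.

369.23 lb product A, 476.91 lb product B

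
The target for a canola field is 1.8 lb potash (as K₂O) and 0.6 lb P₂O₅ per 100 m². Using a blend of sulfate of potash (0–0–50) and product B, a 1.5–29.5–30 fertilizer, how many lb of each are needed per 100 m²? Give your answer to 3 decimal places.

2.380 lb sulfate of potash, 2.034 lb product B

Let a = lb of sulfate of potash, b = lb of product B (per 100 m²).
K₂O: 0.5·a + 0.3·b = 1.8
P₂O₅: 0·a + 0.295·b = 0.6
Solving simultaneously: a = 2.37966, b = 2.0339.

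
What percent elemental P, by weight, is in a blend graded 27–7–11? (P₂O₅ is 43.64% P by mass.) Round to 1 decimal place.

3.1% P

%P = 7 × 0.4364 = 3.0548%.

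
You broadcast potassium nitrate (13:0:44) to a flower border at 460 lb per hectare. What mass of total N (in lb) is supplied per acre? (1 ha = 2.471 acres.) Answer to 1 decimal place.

nitrogen per hectare = 460 × 13% = 59.8 lb.
Convert to per acre: 59.8 × 0.404694 = 24.2007 lb.

24.2 lb N per acre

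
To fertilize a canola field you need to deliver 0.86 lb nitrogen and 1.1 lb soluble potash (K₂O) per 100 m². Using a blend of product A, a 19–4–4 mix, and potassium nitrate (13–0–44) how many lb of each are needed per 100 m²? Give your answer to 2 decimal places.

Per-100 m² balance (a = product A, b = potassium nitrate):
N: 0.19·a + 0.13·b = 0.86
K₂O: 0.04·a + 0.44·b = 1.1
Solving simultaneously: a = 3.00255, b = 2.22704.

3.00 lb product A, 2.23 lb potassium nitrate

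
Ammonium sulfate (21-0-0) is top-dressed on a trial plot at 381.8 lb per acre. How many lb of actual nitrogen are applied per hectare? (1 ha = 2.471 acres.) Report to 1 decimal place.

nitrogen per acre = 381.8 × 21% = 80.178 lb.
Convert to per hectare: 80.178 × 2.471 = 198.12 lb.

198.1 lb N per hectare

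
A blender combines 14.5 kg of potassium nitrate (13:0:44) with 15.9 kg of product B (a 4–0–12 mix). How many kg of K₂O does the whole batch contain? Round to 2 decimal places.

K₂O mass = 44%×14.5 + 12%×15.9 = 8.288 kg.

8.29 kg K₂O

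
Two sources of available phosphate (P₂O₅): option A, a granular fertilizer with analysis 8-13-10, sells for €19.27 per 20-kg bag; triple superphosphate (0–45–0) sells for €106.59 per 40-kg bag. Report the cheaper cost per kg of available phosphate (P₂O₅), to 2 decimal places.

€5.92 per kg P₂O₅ (triple superphosphate)

option A: P₂O₅ per bag = 20 × 13% = 2.6 kg; cost = 19.27 / 2.6 = €7.4115/kg P₂O₅.
triple superphosphate: P₂O₅ per bag = 40 × 45% = 18 kg; cost = 106.59 / 18 = €5.9217/kg P₂O₅.
triple superphosphate is cheaper.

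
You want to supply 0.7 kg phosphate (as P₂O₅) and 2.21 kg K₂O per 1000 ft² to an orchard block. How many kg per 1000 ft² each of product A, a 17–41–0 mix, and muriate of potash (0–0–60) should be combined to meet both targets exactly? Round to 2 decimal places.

1.71 kg product A, 3.68 kg muriate of potash

Let a = kg of product A, b = kg of muriate of potash (per 1000 ft²).
P₂O₅: 0.41·a + 0·b = 0.7
K₂O: 0·a + 0.6·b = 2.21
Solving simultaneously: a = 1.70732, b = 3.68333.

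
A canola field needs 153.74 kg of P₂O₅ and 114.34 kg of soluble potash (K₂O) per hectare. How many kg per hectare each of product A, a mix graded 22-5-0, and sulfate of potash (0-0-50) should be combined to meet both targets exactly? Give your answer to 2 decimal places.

With a, b = kg per hectare of product A and sulfate of potash:
P₂O₅: 0.05·a + 0·b = 153.74
K₂O: 0·a + 0.5·b = 114.34
Solving simultaneously: a = 3074.8, b = 228.68.

3074.80 kg product A, 228.68 kg sulfate of potash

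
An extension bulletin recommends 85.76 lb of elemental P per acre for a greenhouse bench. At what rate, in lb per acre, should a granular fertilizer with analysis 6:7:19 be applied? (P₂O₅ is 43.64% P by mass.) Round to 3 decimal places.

As P₂O₅: 85.76 / 0.4364 = 196.517 lb per acre.
Product per acre = 196.517 / 7% = 2807.3851 lb.

2807.385 lb of product per acre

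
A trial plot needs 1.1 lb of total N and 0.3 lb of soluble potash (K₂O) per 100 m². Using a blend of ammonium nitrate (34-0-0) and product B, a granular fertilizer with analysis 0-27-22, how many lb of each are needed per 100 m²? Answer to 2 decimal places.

3.24 lb ammonium nitrate, 1.36 lb product B

Per-100 m² balance (a = ammonium nitrate, b = product B):
N: 0.34·a + 0·b = 1.1
K₂O: 0·a + 0.22·b = 0.3
Solving simultaneously: a = 3.23529, b = 1.36364.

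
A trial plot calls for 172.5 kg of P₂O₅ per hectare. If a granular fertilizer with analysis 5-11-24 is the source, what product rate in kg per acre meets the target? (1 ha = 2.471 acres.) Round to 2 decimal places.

634.63 kg of product per acre

Product per hectare = 172.5 / 11% = 1568.18 kg.
Convert to per acre: 1568.18 × 0.404694 = 634.634 kg.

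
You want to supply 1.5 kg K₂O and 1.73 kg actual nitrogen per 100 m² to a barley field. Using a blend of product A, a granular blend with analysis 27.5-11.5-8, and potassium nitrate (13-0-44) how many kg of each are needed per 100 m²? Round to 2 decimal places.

5.12 kg product A, 2.48 kg potassium nitrate

Per-100 m² balance (a = product A, b = potassium nitrate):
K₂O: 0.08·a + 0.44·b = 1.5
N: 0.275·a + 0.13·b = 1.73
From row1: a = (1.5 − 0.44·b) / 0.08.
Into row2: 0.275·(1.5 − 0.44·b)/0.08 + 0.13·b = 1.73 → b = 2.4783, a = 5.11935.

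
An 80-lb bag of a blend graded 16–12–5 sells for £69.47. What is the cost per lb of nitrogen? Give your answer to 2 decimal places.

N in bag = 80 × 16% = 12.8 lb.
Cost per lb N = £69.47 / 12.8 = £5.4273.

£5.43 per lb N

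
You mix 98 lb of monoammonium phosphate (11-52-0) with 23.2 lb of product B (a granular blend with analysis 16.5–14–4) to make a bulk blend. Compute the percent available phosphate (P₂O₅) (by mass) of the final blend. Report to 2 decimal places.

44.73% P₂O₅

Total mass = 98 + 23.2 = 121.2 lb.
P₂O₅ mass = 52%×98 + 14%×23.2 = 54.208 lb.
% P₂O₅ = 54.208 / 121.2 = 44.7261%.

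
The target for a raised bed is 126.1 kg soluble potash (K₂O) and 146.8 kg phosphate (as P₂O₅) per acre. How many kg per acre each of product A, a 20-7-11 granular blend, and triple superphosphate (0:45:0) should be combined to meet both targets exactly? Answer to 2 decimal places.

Per-acre balance (a = product A, b = triple superphosphate):
K₂O: 0.11·a + 0·b = 126.1
P₂O₅: 0.07·a + 0.45·b = 146.8
Solving simultaneously: a = 1146.364, b = 147.899.

1146.36 kg product A, 147.90 kg triple superphosphate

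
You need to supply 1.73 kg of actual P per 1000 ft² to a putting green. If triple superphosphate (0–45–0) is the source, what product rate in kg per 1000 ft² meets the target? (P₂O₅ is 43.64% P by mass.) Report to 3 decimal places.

As P₂O₅: 1.73 / 0.4364 = 3.96425 kg per 1000 ft².
Product per 1000 ft² = 3.96425 / 45% = 8.80945 kg.

8.809 kg of product per thousand sq ft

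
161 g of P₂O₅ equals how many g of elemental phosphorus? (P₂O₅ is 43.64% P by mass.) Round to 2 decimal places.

P = 161 × 0.4364 = 70.2604 g.

70.26 g P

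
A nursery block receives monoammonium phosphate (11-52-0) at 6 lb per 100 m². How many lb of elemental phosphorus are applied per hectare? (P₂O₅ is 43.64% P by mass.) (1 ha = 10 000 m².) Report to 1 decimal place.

136.2 lb P per hectare

P₂O₅ per 100 m² = 6 × 52% = 3.12 lb.
Elemental P = 3.12 × 0.4364 = 1.36157 lb per 100 m².
Convert to per hectare: 1.36157 × 100 = 136.157 lb.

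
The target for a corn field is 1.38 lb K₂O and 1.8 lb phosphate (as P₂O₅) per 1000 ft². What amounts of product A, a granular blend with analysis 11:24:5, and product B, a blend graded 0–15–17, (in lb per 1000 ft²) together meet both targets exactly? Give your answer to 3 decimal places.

Let a = lb of product A, b = lb of product B (per 1000 ft²).
K₂O: 0.05·a + 0.17·b = 1.38
P₂O₅: 0.24·a + 0.15·b = 1.8
Eliminate a: (row1) − 0.05/0.24·(row2) → 0.13875·b = 1.005, so b = 7.24324.
Back-substitute: a = (1.38 − 0.17·7.24324) / 0.05 = 2.97297.

2.973 lb product A, 7.243 lb product B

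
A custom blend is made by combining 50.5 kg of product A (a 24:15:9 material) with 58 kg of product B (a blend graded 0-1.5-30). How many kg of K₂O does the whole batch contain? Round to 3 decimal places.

K₂O mass = 9%×50.5 + 30%×58 = 21.945 kg.

21.945 kg K₂O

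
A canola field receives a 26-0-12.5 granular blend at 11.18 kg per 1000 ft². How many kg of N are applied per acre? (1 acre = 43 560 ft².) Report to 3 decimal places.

126.620 kg N per acre

nitrogen per 1000 ft² = 11.18 × 26% = 2.9068 kg.
Convert to per acre: 2.9068 × 43.56 = 126.6202 kg.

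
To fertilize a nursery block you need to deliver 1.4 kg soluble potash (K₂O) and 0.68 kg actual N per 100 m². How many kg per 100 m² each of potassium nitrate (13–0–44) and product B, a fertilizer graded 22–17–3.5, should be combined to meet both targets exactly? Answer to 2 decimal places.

3.08 kg potassium nitrate, 1.27 kg product B

With a, b = kg per 100 m² of potassium nitrate and product B:
K₂O: 0.44·a + 0.035·b = 1.4
N: 0.13·a + 0.22·b = 0.68
Eliminate a: (row1) − 0.44/0.13·(row2) → -0.709615·b = -0.901538, so b = 1.27046.
Back-substitute: a = (1.4 − 0.035·1.27046) / 0.44 = 3.08076.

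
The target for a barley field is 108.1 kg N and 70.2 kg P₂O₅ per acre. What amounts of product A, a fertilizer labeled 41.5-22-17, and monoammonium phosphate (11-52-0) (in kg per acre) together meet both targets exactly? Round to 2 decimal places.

Per-acre balance (a = product A, b = monoammonium phosphate):
N: 0.415·a + 0.11·b = 108.1
P₂O₅: 0.22·a + 0.52·b = 70.2
Eliminate b: (row1) − 0.11/0.52·(row2) → 0.368462·a = 93.25, so a = 253.079.
Then b = (70.2 − 0.22·253.079) / 0.52 = 27.928.

253.08 kg product A, 27.93 kg monoammonium phosphate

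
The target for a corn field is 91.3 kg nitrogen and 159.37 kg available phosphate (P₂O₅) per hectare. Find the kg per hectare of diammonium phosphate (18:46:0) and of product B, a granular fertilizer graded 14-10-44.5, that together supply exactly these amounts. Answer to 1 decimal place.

With a, b = kg per hectare of diammonium phosphate and product B:
N: 0.18·a + 0.14·b = 91.3
P₂O₅: 0.46·a + 0.1·b = 159.37
Solving simultaneously: a = 284.091, b = 286.884.

284.1 kg diammonium phosphate, 286.9 kg product B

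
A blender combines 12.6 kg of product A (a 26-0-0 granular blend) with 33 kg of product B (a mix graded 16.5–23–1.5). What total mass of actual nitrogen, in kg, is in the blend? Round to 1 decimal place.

N mass = 26%×12.6 + 16.5%×33 = 8.721 kg.

8.7 kg N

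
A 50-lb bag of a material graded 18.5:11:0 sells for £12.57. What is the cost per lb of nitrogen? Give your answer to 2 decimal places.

N in bag = 50 × 18.5% = 9.25 lb.
Cost per lb N = £12.57 / 9.25 = £1.3589.

£1.36 per lb N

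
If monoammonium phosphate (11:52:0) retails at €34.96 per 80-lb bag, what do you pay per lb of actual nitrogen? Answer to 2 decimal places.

N in bag = 80 × 11% = 8.8 lb.
Cost per lb N = €34.96 / 8.8 = €3.9727.

€3.97 per lb N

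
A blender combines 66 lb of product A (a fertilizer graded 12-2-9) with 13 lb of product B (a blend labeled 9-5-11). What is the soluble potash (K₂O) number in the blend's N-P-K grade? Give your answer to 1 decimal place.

Total mass = 66 + 13 = 79 lb.
K₂O mass = 9%×66 + 11%×13 = 7.37 lb.
% K₂O = 7.37 / 79 = 9.32911%.

9.3% K₂O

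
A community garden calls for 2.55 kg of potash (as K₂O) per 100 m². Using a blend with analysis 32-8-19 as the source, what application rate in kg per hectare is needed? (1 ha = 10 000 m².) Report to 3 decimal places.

1342.105 kg of product per hectare

Product per 100 m² = 2.55 / 19% = 13.4211 kg.
Convert to per hectare: 13.4211 × 100 = 1342.1053 kg.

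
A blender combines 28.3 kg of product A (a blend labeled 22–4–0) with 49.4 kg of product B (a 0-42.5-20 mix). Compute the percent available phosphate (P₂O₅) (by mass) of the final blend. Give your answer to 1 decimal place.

Total mass = 28.3 + 49.4 = 77.7 kg.
P₂O₅ mass = 4%×28.3 + 42.5%×49.4 = 22.127 kg.
% P₂O₅ = 22.127 / 77.7 = 28.4775%.

28.5% P₂O₅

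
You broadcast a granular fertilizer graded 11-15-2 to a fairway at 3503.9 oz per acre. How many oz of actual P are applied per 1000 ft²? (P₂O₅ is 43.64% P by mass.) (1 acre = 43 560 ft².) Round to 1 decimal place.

5.3 oz P per thousand sq ft

P₂O₅ per acre = 3503.9 × 15% = 525.585 oz.
Elemental P = 525.585 × 0.4364 = 229.365 oz per acre.
Convert to per 1000 ft²: 229.365 × 0.0229568 = 5.2655 oz.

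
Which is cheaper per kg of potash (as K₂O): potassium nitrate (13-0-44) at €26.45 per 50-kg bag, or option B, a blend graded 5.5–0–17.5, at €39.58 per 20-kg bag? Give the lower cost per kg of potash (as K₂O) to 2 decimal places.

potassium nitrate: K₂O per bag = 50 × 44% = 22 kg; cost = 26.45 / 22 = €1.2023/kg K₂O.
option B: K₂O per bag = 20 × 17.5% = 3.5 kg; cost = 39.58 / 3.5 = €11.3086/kg K₂O.
potassium nitrate is cheaper.

€1.20 per kg K₂O (potassium nitrate)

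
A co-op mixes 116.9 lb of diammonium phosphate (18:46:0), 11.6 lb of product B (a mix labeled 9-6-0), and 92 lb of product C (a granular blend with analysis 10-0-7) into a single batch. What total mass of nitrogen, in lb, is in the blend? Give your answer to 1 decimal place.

N mass = 18%×116.9 + 9%×11.6 + 10%×92 = 31.286 lb.

31.3 lb N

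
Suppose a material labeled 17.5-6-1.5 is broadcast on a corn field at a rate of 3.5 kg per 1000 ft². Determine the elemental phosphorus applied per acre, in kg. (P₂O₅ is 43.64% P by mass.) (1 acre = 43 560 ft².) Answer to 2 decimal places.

P₂O₅ per 1000 ft² = 3.5 × 6% = 0.21 kg.
Elemental P = 0.21 × 0.4364 = 0.091644 kg per 1000 ft².
Convert to per acre: 0.091644 × 43.56 = 3.99201 kg.

3.99 kg P per acre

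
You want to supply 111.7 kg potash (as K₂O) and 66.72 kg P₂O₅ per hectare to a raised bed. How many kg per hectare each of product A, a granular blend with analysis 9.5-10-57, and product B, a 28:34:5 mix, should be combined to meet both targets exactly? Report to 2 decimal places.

With a, b = kg per hectare of product A and product B:
K₂O: 0.57·a + 0.05·b = 111.7
P₂O₅: 0.1·a + 0.34·b = 66.72
From row1: a = (111.7 − 0.05·b) / 0.57.
Into row2: 0.1·(111.7 − 0.05·b)/0.57 + 0.34·b = 66.72 → b = 142.269, a = 183.485.

183.49 kg product A, 142.27 kg product B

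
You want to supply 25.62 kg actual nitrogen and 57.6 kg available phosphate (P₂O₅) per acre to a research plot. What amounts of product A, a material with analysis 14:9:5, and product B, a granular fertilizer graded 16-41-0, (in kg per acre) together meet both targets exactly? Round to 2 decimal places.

With a, b = kg per acre of product A and product B:
N: 0.14·a + 0.16·b = 25.62
P₂O₅: 0.09·a + 0.41·b = 57.6
Eliminate b: (row1) − 0.16/0.41·(row2) → 0.104878·a = 3.14195, so a = 29.9581.
Then b = (57.6 − 0.09·29.9581) / 0.41 = 133.912.

29.96 kg product A, 133.91 kg product B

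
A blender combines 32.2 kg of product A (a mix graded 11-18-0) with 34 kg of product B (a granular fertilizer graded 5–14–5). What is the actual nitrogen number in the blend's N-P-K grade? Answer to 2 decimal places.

Total mass = 32.2 + 34 = 66.2 kg.
N mass = 11%×32.2 + 5%×34 = 5.242 kg.
% N = 5.242 / 66.2 = 7.91843%.

7.92% N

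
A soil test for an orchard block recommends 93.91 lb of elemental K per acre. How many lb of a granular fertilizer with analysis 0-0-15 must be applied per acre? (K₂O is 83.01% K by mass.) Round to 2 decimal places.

As K₂O: 93.91 / 0.8301 = 113.131 lb per acre.
Product per acre = 113.131 / 15% = 754.206 lb.

754.21 lb of product per acre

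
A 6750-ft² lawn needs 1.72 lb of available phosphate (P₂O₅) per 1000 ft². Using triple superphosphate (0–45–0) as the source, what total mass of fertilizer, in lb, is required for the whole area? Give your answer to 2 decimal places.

Product per 1000 ft² = 1.72 / 45% = 3.82222 lb.
Total product = 3.82222 × 6750 / 1000 = 25.8 lb.

25.80 lb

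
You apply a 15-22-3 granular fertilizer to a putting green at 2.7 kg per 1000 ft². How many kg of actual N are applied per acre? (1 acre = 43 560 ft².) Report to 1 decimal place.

nitrogen per 1000 ft² = 2.7 × 15% = 0.405 kg.
Convert to per acre: 0.405 × 43.56 = 17.6418 kg.

17.6 kg N per acre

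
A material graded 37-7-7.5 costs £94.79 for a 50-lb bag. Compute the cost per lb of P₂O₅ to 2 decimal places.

P₂O₅ in bag = 50 × 7% = 3.5 lb.
Cost per lb P₂O₅ = £94.79 / 3.5 = £27.0829.

£27.08 per lb P₂O₅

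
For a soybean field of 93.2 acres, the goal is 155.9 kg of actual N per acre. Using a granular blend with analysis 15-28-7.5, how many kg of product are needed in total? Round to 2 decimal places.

Product per acre = 155.9 / 15% = 1039.33 kg.
Total product = 1039.33 × 93.2 = 96865.867 kg.

96865.87 kg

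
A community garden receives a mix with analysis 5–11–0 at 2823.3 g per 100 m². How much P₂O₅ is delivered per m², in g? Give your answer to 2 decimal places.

P₂O₅ per 100 m² = 2823.3 × 11% = 310.563 g.
Convert to per m²: 310.563 × 0.01 = 3.10563 g.

3.11 g P₂O₅ per sq m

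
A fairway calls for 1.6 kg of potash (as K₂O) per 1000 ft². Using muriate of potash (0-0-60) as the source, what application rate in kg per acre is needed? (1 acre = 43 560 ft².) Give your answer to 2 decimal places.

Product per 1000 ft² = 1.6 / 60% = 2.66667 kg.
Convert to per acre: 2.66667 × 43.56 = 116.16 kg.

116.16 kg of product per acre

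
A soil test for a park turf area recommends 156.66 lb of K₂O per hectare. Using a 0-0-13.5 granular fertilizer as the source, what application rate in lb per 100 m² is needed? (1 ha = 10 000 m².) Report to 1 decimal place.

11.6 lb of product per hundred sq m

Product per hectare = 156.66 / 13.5% = 1160.44 lb.
Convert to per 100 m²: 1160.44 × 0.01 = 11.6044 lb.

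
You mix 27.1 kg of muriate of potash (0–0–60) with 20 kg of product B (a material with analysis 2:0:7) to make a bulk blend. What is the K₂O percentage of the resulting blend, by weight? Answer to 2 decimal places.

Total mass = 27.1 + 20 = 47.1 kg.
K₂O mass = 60%×27.1 + 7%×20 = 17.66 kg.
% K₂O = 17.66 / 47.1 = 37.4947%.

37.49% K₂O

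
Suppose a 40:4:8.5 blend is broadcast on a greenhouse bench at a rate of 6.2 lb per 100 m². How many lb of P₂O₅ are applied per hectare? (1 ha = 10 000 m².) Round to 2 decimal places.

P₂O₅ per 100 m² = 6.2 × 4% = 0.248 lb.
Convert to per hectare: 0.248 × 100 = 24.8 lb.

24.80 lb P₂O₅ per hectare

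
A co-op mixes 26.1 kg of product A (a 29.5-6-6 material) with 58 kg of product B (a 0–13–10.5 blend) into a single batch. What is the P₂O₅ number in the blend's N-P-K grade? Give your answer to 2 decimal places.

Total mass = 26.1 + 58 = 84.1 kg.
P₂O₅ mass = 6%×26.1 + 13%×58 = 9.106 kg.
% P₂O₅ = 9.106 / 84.1 = 10.8276%.

10.83% P₂O₅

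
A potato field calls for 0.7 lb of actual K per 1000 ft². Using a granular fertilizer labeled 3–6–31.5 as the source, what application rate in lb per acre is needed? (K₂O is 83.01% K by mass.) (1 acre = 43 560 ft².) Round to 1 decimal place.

116.6 lb of product per acre

As K₂O: 0.7 / 0.8301 = 0.843272 lb per 1000 ft².
Product per 1000 ft² = 0.843272 / 31.5% = 2.67705 lb.
Convert to per acre: 2.67705 × 43.56 = 116.612 lb.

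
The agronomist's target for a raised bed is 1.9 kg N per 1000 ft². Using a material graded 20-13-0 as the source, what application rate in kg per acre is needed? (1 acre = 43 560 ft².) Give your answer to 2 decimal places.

Product per 1000 ft² = 1.9 / 20% = 9.5 kg.
Convert to per acre: 9.5 × 43.56 = 413.82 kg.

413.82 kg of product per acre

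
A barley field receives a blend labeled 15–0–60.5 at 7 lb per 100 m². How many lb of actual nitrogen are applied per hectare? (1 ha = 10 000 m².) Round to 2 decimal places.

nitrogen per 100 m² = 7 × 15% = 1.05 lb.
Convert to per hectare: 1.05 × 100 = 105 lb.

105.00 lb N per hectare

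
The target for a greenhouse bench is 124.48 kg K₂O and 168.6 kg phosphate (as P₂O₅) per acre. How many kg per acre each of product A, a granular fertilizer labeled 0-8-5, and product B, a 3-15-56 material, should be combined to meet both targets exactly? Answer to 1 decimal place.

Per-acre balance (a = product A, b = product B):
K₂O: 0.05·a + 0.56·b = 124.48
P₂O₅: 0.08·a + 0.15·b = 168.6
Eliminate a: (row1) − 0.05/0.08·(row2) → 0.46625·b = 19.105, so b = 40.9759.
Back-substitute: a = (124.48 − 0.56·40.9759) / 0.05 = 2030.67.

2030.7 kg product A, 41.0 kg product B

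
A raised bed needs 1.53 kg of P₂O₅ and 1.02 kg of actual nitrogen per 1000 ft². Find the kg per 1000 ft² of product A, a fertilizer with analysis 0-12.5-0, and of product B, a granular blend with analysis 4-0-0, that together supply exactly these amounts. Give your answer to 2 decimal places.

With a, b = kg per 1000 ft² of product A and product B:
P₂O₅: 0.125·a + 0·b = 1.53
N: 0·a + 0.04·b = 1.02
Solving simultaneously: a = 12.24, b = 25.5.

12.24 kg product A, 25.50 kg product B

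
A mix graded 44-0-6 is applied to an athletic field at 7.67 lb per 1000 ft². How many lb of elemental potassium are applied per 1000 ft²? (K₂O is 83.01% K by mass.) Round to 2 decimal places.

K₂O per 1000 ft² = 7.67 × 6% = 0.4602 lb.
Elemental K = 0.4602 × 0.8301 = 0.382012 lb per 1000 ft².

0.38 lb K per thousand sq ft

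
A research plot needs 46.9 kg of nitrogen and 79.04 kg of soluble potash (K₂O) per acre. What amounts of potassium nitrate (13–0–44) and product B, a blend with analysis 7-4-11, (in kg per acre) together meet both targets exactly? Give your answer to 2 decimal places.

22.65 kg potassium nitrate, 627.93 kg product B

Per-acre balance (a = potassium nitrate, b = product B):
N: 0.13·a + 0.07·b = 46.9
K₂O: 0.44·a + 0.11·b = 79.04
Eliminate a: (row1) − 0.13/0.44·(row2) → 0.0375·b = 23.5473, so b = 627.927.
Back-substitute: a = (46.9 − 0.07·627.927) / 0.13 = 22.6545.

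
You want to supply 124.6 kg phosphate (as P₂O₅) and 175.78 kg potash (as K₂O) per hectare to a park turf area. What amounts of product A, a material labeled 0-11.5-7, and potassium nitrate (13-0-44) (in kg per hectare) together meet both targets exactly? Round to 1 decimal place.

1083.5 kg product A, 227.1 kg potassium nitrate

Per-hectare balance (a = product A, b = potassium nitrate):
P₂O₅: 0.115·a + 0·b = 124.6
K₂O: 0.07·a + 0.44·b = 175.78
From row1: a = (124.6 − 0·b) / 0.115.
Into row2: 0.07·(124.6 − 0·b)/0.115 + 0.44·b = 175.78 → b = 227.128, a = 1083.48.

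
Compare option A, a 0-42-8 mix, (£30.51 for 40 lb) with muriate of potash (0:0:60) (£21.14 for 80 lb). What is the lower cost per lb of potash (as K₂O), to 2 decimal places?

£0.44 per lb K₂O (muriate of potash)

option A: K₂O per bag = 40 × 8% = 3.2 lb; cost = 30.51 / 3.2 = £9.5344/lb K₂O.
muriate of potash: K₂O per bag = 80 × 60% = 48 lb; cost = 21.14 / 48 = £0.4404/lb K₂O.
muriate of potash is cheaper.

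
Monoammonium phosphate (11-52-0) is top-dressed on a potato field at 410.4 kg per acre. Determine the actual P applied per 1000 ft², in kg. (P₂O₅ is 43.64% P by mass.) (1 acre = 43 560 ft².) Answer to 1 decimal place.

P₂O₅ per acre = 410.4 × 52% = 213.408 kg.
Elemental P = 213.408 × 0.4364 = 93.1313 kg per acre.
Convert to per 1000 ft²: 93.1313 × 0.0229568 = 2.138 kg.

2.1 kg P per thousand sq ft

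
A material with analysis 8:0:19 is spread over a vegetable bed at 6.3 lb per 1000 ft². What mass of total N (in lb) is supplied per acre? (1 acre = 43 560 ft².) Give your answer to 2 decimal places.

21.95 lb N per acre

nitrogen per 1000 ft² = 6.3 × 8% = 0.504 lb.
Convert to per acre: 0.504 × 43.56 = 21.9542 lb.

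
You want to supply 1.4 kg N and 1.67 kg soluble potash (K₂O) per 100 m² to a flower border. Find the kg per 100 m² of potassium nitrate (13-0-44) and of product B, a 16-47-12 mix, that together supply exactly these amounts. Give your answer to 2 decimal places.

With a, b = kg per 100 m² of potassium nitrate and product B:
N: 0.13·a + 0.16·b = 1.4
K₂O: 0.44·a + 0.12·b = 1.67
Solving simultaneously: a = 1.81022, b = 7.2792.

1.81 kg potassium nitrate, 7.28 kg product B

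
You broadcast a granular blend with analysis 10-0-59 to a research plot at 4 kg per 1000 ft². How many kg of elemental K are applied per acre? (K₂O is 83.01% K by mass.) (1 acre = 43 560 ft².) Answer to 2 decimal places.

85.34 kg K per acre

K₂O per 1000 ft² = 4 × 59% = 2.36 kg.
Elemental K = 2.36 × 0.8301 = 1.95904 kg per 1000 ft².
Convert to per acre: 1.95904 × 43.56 = 85.3356 kg.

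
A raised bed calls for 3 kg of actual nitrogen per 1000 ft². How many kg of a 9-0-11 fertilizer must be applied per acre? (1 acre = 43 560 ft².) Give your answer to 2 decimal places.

Product per 1000 ft² = 3 / 9% = 33.3333 kg.
Convert to per acre: 33.3333 × 43.56 = 1452 kg.

1452.00 kg of product per acre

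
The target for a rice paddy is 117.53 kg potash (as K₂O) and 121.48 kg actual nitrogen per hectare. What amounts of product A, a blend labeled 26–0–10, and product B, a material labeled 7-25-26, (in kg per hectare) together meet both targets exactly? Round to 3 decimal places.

Per-hectare balance (a = product A, b = product B):
K₂O: 0.1·a + 0.26·b = 117.53
N: 0.26·a + 0.07·b = 121.48
Solving simultaneously: a = 385.4406, b = 303.7921.

385.441 kg product A, 303.792 kg product B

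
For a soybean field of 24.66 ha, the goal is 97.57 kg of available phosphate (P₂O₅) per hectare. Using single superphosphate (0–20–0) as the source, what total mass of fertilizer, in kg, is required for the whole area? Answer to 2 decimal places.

Product per hectare = 97.57 / 20% = 487.85 kg.
Total product = 487.85 × 24.66 = 12030.381 kg.

12030.38 kg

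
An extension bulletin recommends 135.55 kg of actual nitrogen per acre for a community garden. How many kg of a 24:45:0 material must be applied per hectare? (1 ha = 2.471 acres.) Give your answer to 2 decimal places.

1395.60 kg of product per hectare

Product per acre = 135.55 / 24% = 564.792 kg.
Convert to per hectare: 564.792 × 2.471 = 1395.6002 kg.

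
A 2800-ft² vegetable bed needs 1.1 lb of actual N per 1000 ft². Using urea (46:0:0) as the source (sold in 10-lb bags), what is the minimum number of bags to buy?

Product per 1000 ft² = 1.1 / 46% = 2.3913 lb.
Total product = 2.3913 × 2800 / 1000 = 6.69565 lb.
Bags = ⌈6.69565 / 10⌉ = 1.

1 bags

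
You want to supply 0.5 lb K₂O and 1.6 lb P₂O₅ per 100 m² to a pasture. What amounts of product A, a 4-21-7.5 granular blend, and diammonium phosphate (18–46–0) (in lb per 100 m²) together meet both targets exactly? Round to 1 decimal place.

Per-100 m² balance (a = product A, b = diammonium phosphate):
K₂O: 0.075·a + 0·b = 0.5
P₂O₅: 0.21·a + 0.46·b = 1.6
Eliminate a: (row1) − 0.075/0.21·(row2) → -0.164286·b = -0.0714286, so b = 0.434783.
Back-substitute: a = (0.5 − 0·0.434783) / 0.075 = 6.66667.

6.7 lb product A, 0.4 lb diammonium phosphate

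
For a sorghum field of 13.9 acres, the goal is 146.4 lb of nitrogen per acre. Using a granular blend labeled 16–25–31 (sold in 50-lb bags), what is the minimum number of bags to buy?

255 bags

Product per acre = 146.4 / 16% = 915 lb.
Total product = 915 × 13.9 = 12718.5 lb.
Bags = ⌈12718.5 / 50⌉ = 255.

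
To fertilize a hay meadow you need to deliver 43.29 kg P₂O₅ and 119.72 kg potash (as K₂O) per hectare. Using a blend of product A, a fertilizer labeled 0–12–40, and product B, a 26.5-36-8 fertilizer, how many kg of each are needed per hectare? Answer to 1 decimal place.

Let a = kg of product A, b = kg of product B (per hectare).
P₂O₅: 0.12·a + 0.36·b = 43.29
K₂O: 0.4·a + 0.08·b = 119.72
Eliminate a: (row1) − 0.12/0.4·(row2) → 0.336·b = 7.374, so b = 21.9464.
Back-substitute: a = (43.29 − 0.36·21.9464) / 0.12 = 294.911.

294.9 kg product A, 21.9 kg product B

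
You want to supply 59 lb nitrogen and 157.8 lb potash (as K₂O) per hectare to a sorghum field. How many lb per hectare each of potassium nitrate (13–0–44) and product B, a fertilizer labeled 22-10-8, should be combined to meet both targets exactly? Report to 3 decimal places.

Per-hectare balance (a = potassium nitrate, b = product B):
N: 0.13·a + 0.22·b = 59
K₂O: 0.44·a + 0.08·b = 157.8
Eliminate b: (row1) − 0.22/0.08·(row2) → -1.08·a = -374.95, so a = 347.1759.
Then b = (157.8 − 0.44·347.1759) / 0.08 = 63.0324.

347.176 lb potassium nitrate, 63.032 lb product B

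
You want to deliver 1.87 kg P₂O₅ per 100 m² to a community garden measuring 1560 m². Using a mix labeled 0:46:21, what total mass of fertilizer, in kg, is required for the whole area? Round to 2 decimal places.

63.42 kg

Product per 100 m² = 1.87 / 46% = 4.06522 kg.
Total product = 4.06522 × 1560 / 100 = 63.4174 kg.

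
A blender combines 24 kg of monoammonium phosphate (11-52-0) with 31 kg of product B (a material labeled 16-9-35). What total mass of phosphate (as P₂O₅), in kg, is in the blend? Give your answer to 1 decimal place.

15.3 kg P₂O₅

P₂O₅ mass = 52%×24 + 9%×31 = 15.27 kg.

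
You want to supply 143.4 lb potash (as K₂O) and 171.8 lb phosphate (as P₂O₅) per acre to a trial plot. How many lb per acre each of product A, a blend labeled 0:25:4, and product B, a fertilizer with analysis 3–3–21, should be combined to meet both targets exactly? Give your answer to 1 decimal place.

619.4 lb product A, 564.9 lb product B

Let a = lb of product A, b = lb of product B (per acre).
K₂O: 0.04·a + 0.21·b = 143.4
P₂O₅: 0.25·a + 0.03·b = 171.8
Eliminate a: (row1) − 0.04/0.25·(row2) → 0.2052·b = 115.912, so b = 564.873.
Back-substitute: a = (143.4 − 0.21·564.873) / 0.04 = 619.415.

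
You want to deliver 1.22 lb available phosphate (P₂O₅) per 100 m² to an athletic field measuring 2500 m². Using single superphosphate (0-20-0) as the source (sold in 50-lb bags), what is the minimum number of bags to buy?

4 bags

Product per 100 m² = 1.22 / 20% = 6.1 lb.
Total product = 6.1 × 2500 / 100 = 152.5 lb.
Bags = ⌈152.5 / 50⌉ = 4.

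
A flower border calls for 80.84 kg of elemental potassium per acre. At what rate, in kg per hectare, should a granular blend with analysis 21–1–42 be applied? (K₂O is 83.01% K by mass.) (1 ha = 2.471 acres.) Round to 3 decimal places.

572.953 kg of product per hectare

As K₂O: 80.84 / 0.8301 = 97.3859 kg per acre.
Product per acre = 97.3859 / 42% = 231.871 kg.
Convert to per hectare: 231.871 × 2.471 = 572.95346 kg.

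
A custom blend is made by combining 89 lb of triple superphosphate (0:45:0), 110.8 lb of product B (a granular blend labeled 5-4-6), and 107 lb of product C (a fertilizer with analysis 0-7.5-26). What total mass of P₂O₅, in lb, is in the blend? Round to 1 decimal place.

P₂O₅ mass = 45%×89 + 4%×110.8 + 7.5%×107 = 52.507 lb.

52.5 lb P₂O₅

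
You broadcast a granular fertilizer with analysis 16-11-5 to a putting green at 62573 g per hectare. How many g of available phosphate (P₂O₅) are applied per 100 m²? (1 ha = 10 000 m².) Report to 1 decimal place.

P₂O₅ per hectare = 62573 × 11% = 6883.03 g.
Convert to per 100 m²: 6883.03 × 0.01 = 68.8303 g.

68.8 g P₂O₅ per hundred sq m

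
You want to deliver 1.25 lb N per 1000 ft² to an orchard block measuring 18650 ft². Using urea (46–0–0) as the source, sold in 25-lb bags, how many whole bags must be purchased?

Product per 1000 ft² = 1.25 / 46% = 2.71739 lb.
Total product = 2.71739 × 18650 / 1000 = 50.6793 lb.
Bags = ⌈50.6793 / 25⌉ = 3.

3 bags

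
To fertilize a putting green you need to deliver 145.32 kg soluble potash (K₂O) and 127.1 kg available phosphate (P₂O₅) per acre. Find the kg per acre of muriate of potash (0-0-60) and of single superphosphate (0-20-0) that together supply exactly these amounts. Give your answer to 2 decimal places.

Let a = kg of muriate of potash, b = kg of single superphosphate (per acre).
K₂O: 0.6·a + 0·b = 145.32
P₂O₅: 0·a + 0.2·b = 127.1
Solving simultaneously: a = 242.2, b = 635.5.

242.20 kg muriate of potash, 635.50 kg single superphosphate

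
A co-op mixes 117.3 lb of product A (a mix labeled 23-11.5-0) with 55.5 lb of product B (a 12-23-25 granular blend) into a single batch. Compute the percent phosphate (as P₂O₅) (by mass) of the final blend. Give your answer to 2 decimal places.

Total mass = 117.3 + 55.5 = 172.8 lb.
P₂O₅ mass = 11.5%×117.3 + 23%×55.5 = 26.2545 lb.
% P₂O₅ = 26.2545 / 172.8 = 15.1936%.

15.19% P₂O₅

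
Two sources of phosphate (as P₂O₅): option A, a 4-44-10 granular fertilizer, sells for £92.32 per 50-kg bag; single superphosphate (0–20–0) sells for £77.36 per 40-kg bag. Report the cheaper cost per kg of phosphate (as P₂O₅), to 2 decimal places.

option A: P₂O₅ per bag = 50 × 44% = 22 kg; cost = 92.32 / 22 = £4.1964/kg P₂O₅.
single superphosphate: P₂O₅ per bag = 40 × 20% = 8 kg; cost = 77.36 / 8 = £9.6700/kg P₂O₅.
option A is cheaper.

£4.20 per kg P₂O₅ (option A)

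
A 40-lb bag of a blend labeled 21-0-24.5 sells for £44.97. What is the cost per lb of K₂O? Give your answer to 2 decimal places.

K₂O in bag = 40 × 24.5% = 9.8 lb.
Cost per lb K₂O = £44.97 / 9.8 = £4.5888.

£4.59 per lb K₂O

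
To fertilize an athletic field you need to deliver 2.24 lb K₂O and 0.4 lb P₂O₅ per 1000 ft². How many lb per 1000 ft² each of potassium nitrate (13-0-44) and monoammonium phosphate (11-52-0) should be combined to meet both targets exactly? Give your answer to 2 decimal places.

5.09 lb potassium nitrate, 0.77 lb monoammonium phosphate

With a, b = lb per 1000 ft² of potassium nitrate and monoammonium phosphate:
K₂O: 0.44·a + 0·b = 2.24
P₂O₅: 0·a + 0.52·b = 0.4
Solving simultaneously: a = 5.09091, b = 0.769231.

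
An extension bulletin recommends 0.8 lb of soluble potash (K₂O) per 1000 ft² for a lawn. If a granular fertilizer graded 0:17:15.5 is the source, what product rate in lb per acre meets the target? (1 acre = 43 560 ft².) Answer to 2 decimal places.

Product per 1000 ft² = 0.8 / 15.5% = 5.16129 lb.
Convert to per acre: 5.16129 × 43.56 = 224.826 lb.

224.83 lb of product per acre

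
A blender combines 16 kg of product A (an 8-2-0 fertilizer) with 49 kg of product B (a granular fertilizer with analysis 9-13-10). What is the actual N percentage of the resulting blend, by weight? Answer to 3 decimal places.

8.754% N

Total mass = 16 + 49 = 65 kg.
N mass = 8%×16 + 9%×49 = 5.69 kg.
% N = 5.69 / 65 = 8.75385%.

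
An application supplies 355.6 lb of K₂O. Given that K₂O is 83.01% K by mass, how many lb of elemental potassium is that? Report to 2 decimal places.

295.18 lb K

K = 355.6 × 0.8301 = 295.184 lb.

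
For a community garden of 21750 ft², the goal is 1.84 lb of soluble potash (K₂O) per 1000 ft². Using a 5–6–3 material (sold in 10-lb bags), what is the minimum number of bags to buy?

134 bags

Product per 1000 ft² = 1.84 / 3% = 61.3333 lb.
Total product = 61.3333 × 21750 / 1000 = 1334 lb.
Bags = ⌈1334 / 10⌉ = 134.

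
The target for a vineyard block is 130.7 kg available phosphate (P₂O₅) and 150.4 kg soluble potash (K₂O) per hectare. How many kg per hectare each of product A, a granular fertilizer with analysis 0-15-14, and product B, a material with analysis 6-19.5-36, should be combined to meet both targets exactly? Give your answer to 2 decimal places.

Let a = kg of product A, b = kg of product B (per hectare).
P₂O₅: 0.15·a + 0.195·b = 130.7
K₂O: 0.14·a + 0.36·b = 150.4
Solving simultaneously: a = 663.8202, b = 159.625.

663.82 kg product A, 159.63 kg product B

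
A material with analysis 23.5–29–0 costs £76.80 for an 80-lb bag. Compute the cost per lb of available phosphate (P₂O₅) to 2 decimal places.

£3.31 per lb P₂O₅

P₂O₅ in bag = 80 × 29% = 23.2 lb.
Cost per lb P₂O₅ = £76.80 / 23.2 = £3.3103.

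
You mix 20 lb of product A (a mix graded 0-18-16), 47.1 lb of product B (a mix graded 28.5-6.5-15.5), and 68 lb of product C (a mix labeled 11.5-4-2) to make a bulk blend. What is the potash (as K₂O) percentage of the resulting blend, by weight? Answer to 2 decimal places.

8.78% K₂O

Total mass = 20 + 47.1 + 68 = 135.1 lb.
K₂O mass = 16%×20 + 15.5%×47.1 + 2%×68 = 11.8605 lb.
% K₂O = 11.8605 / 135.1 = 8.77905%.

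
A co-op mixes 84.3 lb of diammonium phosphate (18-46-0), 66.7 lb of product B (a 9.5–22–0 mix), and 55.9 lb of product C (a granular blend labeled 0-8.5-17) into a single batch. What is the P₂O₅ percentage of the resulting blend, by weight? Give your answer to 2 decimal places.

Total mass = 84.3 + 66.7 + 55.9 = 206.9 lb.
P₂O₅ mass = 46%×84.3 + 22%×66.7 + 8.5%×55.9 = 58.2035 lb.
% P₂O₅ = 58.2035 / 206.9 = 28.1312%.

28.13% P₂O₅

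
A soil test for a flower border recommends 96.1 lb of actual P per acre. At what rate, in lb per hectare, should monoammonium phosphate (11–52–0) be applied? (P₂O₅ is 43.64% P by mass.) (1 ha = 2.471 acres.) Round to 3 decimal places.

As P₂O₅: 96.1 / 0.4364 = 220.211 lb per acre.
Product per acre = 220.211 / 52% = 423.482 lb.
Convert to per hectare: 423.482 × 2.471 = 1046.4249 lb.

1046.425 lb of product per hectare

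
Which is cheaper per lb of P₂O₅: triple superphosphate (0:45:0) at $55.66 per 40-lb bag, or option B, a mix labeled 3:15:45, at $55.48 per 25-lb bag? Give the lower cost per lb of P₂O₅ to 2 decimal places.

triple superphosphate: P₂O₅ per bag = 40 × 45% = 18 lb; cost = 55.66 / 18 = $3.0922/lb P₂O₅.
option B: P₂O₅ per bag = 25 × 15% = 3.75 lb; cost = 55.48 / 3.75 = $14.7947/lb P₂O₅.
triple superphosphate is cheaper.

$3.09 per lb P₂O₅ (triple superphosphate)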